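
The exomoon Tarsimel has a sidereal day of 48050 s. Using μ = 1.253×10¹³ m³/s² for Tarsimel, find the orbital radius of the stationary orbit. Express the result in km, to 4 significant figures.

r_sync ≈ 9016 km

A synchronous orbit has period T, so by Kepler's third law a = (μT²/4π²)^(1/3).
μT²/4π² = 1.253×10¹³ × (4.805×10⁴)² / 39.48 = 7.328×10²⁰ m³.
a = 9.016×10⁶ m = 9015.6 km.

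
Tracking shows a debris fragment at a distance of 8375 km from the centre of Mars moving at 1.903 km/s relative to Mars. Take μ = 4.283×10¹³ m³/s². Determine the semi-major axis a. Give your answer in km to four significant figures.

a ≈ 6483 km

r = 8.375×10⁶ m.
Specific orbital energy ε = v²/2 − μ/r = (1903)²/2 − 4.283×10¹³/8.375×10⁶ = -3.303×10⁶ J/kg.
Since ε = −μ/(2a), a = −μ/(2ε) = 6.483×10⁶ m = 6482.9 km.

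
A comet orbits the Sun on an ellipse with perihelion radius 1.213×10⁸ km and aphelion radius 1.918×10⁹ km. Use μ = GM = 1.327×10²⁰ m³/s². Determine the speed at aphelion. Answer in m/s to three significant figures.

v ≈ 2870 m/s

Semi-major axis a = (r_p + r_a)/2 = 1.0196×10⁹ km = 1.020×10¹² m.
Vis-viva: v² = μ(2/r − 1/a) = 1.327×10²⁰ × (1.043×10⁻¹² − 9.807×10⁻¹³) = 8.231×10⁶ m²/s².
v = 2869 m/s.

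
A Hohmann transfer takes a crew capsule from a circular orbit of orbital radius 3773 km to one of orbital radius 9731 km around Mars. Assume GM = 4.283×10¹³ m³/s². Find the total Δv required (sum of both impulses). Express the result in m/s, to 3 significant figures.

Δv_total ≈ 1210 m/s

r₁ = 3773 km = 3.773×10⁶ m.
r₂ = 9731 km = 9.731×10⁶ m.
Transfer ellipse a_t = (r₁ + r₂)/2 = 6.752×10⁶ m.
At r₁: circular v_c1 = √(μ/r₁) = 3369 m/s; transfer-periapsis v_p = √[μ(2/r₁ − 1/a_t)] = 4045 m/s.
Δv₁ = v_p − v_c1 = 675.5 m/s.
At r₂: circular v_c2 = √(μ/r₂) = 2098 m/s; transfer-apoapsis v_a = √[μ(2/r₂ − 1/a_t)] = 1568 m/s.
Δv₂ = v_c2 − v_a = 529.7 m/s.
Total Δv = Δv₁ + Δv₂ = 1205 m/s.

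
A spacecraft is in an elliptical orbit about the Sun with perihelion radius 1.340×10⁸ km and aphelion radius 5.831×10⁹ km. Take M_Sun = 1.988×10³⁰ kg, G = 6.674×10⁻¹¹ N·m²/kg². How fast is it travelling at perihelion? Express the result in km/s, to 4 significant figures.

v ≈ 44.00 km/s

μ = GM = 6.674×10⁻¹¹ × 1.988×10³⁰ = 1.327×10²⁰ m³/s².
Semi-major axis a = (r_p + r_a)/2 = 2.9825×10⁹ km = 2.982×10¹² m.
Vis-viva: v² = μ(2/r − 1/a) = 1.327×10²⁰ × (1.493×10⁻¹¹ − 3.353×10⁻¹³) = 1.936×10⁹ m²/s².
v = 44000 m/s = 44.00 km/s.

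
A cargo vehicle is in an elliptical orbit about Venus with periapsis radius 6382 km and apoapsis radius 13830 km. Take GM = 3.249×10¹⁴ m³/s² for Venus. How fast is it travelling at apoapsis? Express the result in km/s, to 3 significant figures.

v ≈ 3.85 km/s

Semi-major axis a = (r_p + r_a)/2 = 10106 km = 1.011×10⁷ m.
Vis-viva: v² = μ(2/r − 1/a) = 3.249×10¹⁴ × (1.446×10⁻⁷ − 9.895×10⁻⁸) = 1.484×10⁷ m²/s².
v = 3852 m/s = 3.852 km/s.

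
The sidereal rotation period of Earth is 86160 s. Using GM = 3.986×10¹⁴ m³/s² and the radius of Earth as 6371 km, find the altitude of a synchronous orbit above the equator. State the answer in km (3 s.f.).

A synchronous orbit has period T, so by Kepler's third law a = (μT²/4π²)^(1/3).
μT²/4π² = 3.986×10¹⁴ × (8.616×10⁴)² / 39.48 = 7.495×10²² m³.
a = 4.216×10⁷ m = 42163 km.
Altitude h = a − R = 42163 − 6371 = 35792 km.

h_sync ≈ 35800 km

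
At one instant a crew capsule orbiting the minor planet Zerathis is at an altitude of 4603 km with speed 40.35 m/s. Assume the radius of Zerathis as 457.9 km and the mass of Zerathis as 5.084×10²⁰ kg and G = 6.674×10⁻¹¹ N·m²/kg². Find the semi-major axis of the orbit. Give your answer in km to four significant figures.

μ = GM = 6.674×10⁻¹¹ × 5.084×10²⁰ = 3.393×10¹⁰ m³/s².
r = 457.9 + 4603 = 5060.9 km = 5.061×10⁶ m.
Vis-viva rearranged: 1/a = 2/r − v²/μ = 3.952×10⁻⁷ − 4.798×10⁻⁸ = 3.472×10⁻⁷ m⁻¹.
a = 2.880×10⁶ m = 2880.2 km.

a ≈ 2880 km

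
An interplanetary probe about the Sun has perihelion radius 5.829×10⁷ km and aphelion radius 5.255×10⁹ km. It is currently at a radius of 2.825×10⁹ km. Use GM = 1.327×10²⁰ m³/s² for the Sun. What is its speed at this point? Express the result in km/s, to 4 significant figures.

Semi-major axis a = (r_p + r_a)/2 = 2.6566×10⁹ km = 2.657×10¹² m.
Vis-viva: v² = μ(2/r − 1/a) = 1.327×10²⁰ × (7.080×10⁻¹³ − 3.764×10⁻¹³) = 4.400×10⁷ m²/s².
v = 6633 m/s = 6.633 km/s.

v ≈ 6.633 km/s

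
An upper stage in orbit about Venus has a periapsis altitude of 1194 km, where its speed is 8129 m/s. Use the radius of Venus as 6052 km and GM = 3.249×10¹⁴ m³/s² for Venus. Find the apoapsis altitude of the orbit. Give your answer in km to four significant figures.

apoapsis altitude ≈ 14240 km

r_p = 6052 + 1194 = 7246.0 km = 7.246×10⁶ m.
Specific energy ε = v²/2 − μ/r = -1.180×10⁷ J/kg, so a = −μ/(2ε) = 1.377×10⁷ m.
The apsides satisfy r_p + r_a = 2a, so the apoapsis radius is 2a − r_p = 2.029×10⁷ m = 20292 km.
Apoapsis altitude = 20292 − 6052 = 14240 km.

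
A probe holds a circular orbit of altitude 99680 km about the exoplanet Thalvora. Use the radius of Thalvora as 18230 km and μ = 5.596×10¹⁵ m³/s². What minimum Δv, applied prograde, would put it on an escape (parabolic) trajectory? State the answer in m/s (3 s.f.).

r = 18230 + 99680 = 117910 km = 1.1791×10⁸ m.
Circular speed v_c = √(μ/r) = 6889 m/s.
Escape speed v_esc = √(2μ/r) = √2 × v_c = 9743 m/s.
Δv = v_esc − v_c = 2854 m/s.

Δv ≈ 2850 m/s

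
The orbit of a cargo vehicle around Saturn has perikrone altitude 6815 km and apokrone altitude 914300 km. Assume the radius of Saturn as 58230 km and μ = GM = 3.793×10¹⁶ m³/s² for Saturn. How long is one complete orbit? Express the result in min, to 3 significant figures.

r_p = 58230 + 6815 = 65045 km = 6.5045×10⁷ m.
r_a = 58230 + 914300 = 972530 km = 9.7253×10⁸ m.
Semi-major axis a = (r_p + r_a)/2 = (65045 + 9.7253×10⁵)/2 = 5.1879×10⁵ km = 5.188×10⁸ m.
By Kepler's third law T = 2π√(a³/μ) = 2π × 6.067×10⁴ = 3.812×10⁵ s.
= 6354 min.

T ≈ 6350 min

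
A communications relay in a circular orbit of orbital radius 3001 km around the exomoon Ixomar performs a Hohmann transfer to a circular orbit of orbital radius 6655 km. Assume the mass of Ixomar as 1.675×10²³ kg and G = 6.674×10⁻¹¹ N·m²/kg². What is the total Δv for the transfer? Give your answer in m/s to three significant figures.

μ = GM = 6.674×10⁻¹¹ × 1.675×10²³ = 1.118×10¹³ m³/s².
r₁ = 3001 km = 3.001×10⁶ m.
r₂ = 6655 km = 6.655×10⁶ m.
Transfer ellipse a_t = (r₁ + r₂)/2 = 4.828×10⁶ m.
At r₁: circular v_c1 = √(μ/r₁) = 1930 m/s; transfer-periapsis v_p = √[μ(2/r₁ − 1/a_t)] = 2266 m/s.
Δv₁ = v_p − v_c1 = 335.9 m/s.
At r₂: circular v_c2 = √(μ/r₂) = 1296 m/s; transfer-apoapsis v_a = √[μ(2/r₂ − 1/a_t)] = 1022 m/s.
Δv₂ = v_c2 − v_a = 274.2 m/s.
Total Δv = Δv₁ + Δv₂ = 610.2 m/s.

Δv_total ≈ 610 m/s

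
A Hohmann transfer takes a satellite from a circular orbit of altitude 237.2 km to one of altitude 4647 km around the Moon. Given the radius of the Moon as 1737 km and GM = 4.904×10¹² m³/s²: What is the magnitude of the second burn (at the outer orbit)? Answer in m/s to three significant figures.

r₁ = 1737 + 237.2 = 1974.2 km = 1.9742×10⁶ m.
r₂ = 1737 + 4647 = 6384.0 km = 6.3840×10⁶ m.
Transfer ellipse a_t = (r₁ + r₂)/2 = 4.179×10⁶ m.
At r₁: circular v_c1 = √(μ/r₁) = 1576 m/s; transfer-perilune v_p = √[μ(2/r₁ − 1/a_t)] = 1948 m/s.
At r₂: circular v_c2 = √(μ/r₂) = 876.5 m/s; transfer-apolune v_a = √[μ(2/r₂ − 1/a_t)] = 602.4 m/s.
Δv₂ = v_c2 − v_a = 274.1 m/s.

Δv ≈ 274 m/s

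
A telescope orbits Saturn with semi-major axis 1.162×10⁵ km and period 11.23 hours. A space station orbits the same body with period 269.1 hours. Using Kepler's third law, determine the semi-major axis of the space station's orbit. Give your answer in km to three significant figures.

Kepler's third law: a³ ∝ T², so a₂ = a₁ (T₂/T₁)^(2/3).
T₂/T₁ = 23.96, (T₂/T₁)^(2/3) = 8.312.
a₂ = 1.162×10⁵ × 8.312 = 9.658×10⁵ km.

a₂ ≈ 9.66×10⁵ km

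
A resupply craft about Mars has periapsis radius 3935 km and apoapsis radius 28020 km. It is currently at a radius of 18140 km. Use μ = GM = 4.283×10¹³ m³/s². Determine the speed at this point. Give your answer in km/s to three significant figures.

v ≈ 1.43 km/s

Semi-major axis a = (r_p + r_a)/2 = 15978 km = 1.598×10⁷ m.
Vis-viva: v² = μ(2/r − 1/a) = 4.283×10¹³ × (1.103×10⁻⁷ − 6.259×10⁻⁸) = 2.042×10⁶ m²/s².
v = 1429 m/s = 1.429 km/s.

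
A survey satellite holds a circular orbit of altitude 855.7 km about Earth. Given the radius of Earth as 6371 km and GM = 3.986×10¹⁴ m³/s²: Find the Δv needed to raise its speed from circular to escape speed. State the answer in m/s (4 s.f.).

r = 6371 + 855.7 = 7226.7 km = 7.2267×10⁶ m.
Circular speed v_c = √(μ/r) = 7427 m/s.
Escape speed v_esc = √(2μ/r) = √2 × v_c = 10500 m/s.
Δv = v_esc − v_c = 3076 m/s.

Δv ≈ 3076 m/s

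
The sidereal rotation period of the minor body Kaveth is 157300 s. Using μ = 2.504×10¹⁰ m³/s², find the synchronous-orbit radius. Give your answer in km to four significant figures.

A synchronous orbit has period T, so by Kepler's third law a = (μT²/4π²)^(1/3).
μT²/4π² = 2.504×10¹⁰ × (1.573×10⁵)² / 39.48 = 1.569×10¹⁹ m³.
a = 2.504×10⁶ m = 2503.7 km.

r_sync ≈ 2504 km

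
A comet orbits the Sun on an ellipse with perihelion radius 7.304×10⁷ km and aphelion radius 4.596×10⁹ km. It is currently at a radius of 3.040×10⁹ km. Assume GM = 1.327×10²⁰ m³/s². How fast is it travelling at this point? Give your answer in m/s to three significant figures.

v ≈ 5520 m/s

Semi-major axis a = (r_p + r_a)/2 = 2.3345×10⁹ km = 2.335×10¹² m.
Vis-viva: v² = μ(2/r − 1/a) = 1.327×10²⁰ × (6.579×10⁻¹³ − 4.284×10⁻¹³) = 3.046×10⁷ m²/s².
v = 5519 m/s.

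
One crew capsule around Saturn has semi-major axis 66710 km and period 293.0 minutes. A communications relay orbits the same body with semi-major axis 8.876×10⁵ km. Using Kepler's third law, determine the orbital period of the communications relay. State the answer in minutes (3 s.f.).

Kepler's third law: T² ∝ a³, so T₂ = T₁ (a₂/a₁)^(3/2).
a₂/a₁ = 13.31, (a₂/a₁)^(3/2) = 48.53.
T₂ = 293.0 × 48.53 = 14220 minutes.

T₂ ≈ 14200 minutes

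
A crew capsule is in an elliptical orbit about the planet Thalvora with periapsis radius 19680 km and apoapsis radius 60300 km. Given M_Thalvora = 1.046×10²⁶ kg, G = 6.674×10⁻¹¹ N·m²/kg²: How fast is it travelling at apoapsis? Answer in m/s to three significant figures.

v ≈ 7550 m/s

μ = GM = 6.674×10⁻¹¹ × 1.046×10²⁶ = 6.981×10¹⁵ m³/s².
Semi-major axis a = (r_p + r_a)/2 = 39990 km = 3.999×10⁷ m.
Vis-viva: v² = μ(2/r − 1/a) = 6.981×10¹⁵ × (3.317×10⁻⁸ − 2.501×10⁻⁸) = 5.697×10⁷ m²/s².
v = 7548 m/s.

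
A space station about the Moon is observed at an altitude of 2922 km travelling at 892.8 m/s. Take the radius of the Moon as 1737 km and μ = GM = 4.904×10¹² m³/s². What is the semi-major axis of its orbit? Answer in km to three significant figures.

r = 1737 + 2922 = 4659.0 km = 4.659×10⁶ m.
Vis-viva rearranged: 1/a = 2/r − v²/μ = 4.293×10⁻⁷ − 1.625×10⁻⁷ = 2.667×10⁻⁷ m⁻¹.
a = 3.749×10⁶ m = 3749.0 km.

a ≈ 3750 km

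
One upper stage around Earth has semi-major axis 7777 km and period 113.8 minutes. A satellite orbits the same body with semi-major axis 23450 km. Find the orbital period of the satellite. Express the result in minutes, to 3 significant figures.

Kepler's third law: T² ∝ a³, so T₂ = T₁ (a₂/a₁)^(3/2).
a₂/a₁ = 3.015, (a₂/a₁)^(3/2) = 5.236.
T₂ = 113.8 × 5.236 = 595.9 minutes.

T₂ ≈ 596 minutes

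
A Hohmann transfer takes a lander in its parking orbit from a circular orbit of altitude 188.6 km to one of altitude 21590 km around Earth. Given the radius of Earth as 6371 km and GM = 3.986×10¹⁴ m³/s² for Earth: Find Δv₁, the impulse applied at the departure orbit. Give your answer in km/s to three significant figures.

r₁ = 6371 + 188.6 = 6559.6 km = 6.5596×10⁶ m.
r₂ = 6371 + 21590 = 27961 km = 2.7961×10⁷ m.
Transfer ellipse a_t = (r₁ + r₂)/2 = 1.726×10⁷ m.
At r₁: circular v_c1 = √(μ/r₁) = 7795 m/s; transfer-perigee v_p = √[μ(2/r₁ − 1/a_t)] = 9922 m/s.
Δv₁ = v_p − v_c1 = 2126 m/s.
= 2.126 km/s.

Δv ≈ 2.13 km/s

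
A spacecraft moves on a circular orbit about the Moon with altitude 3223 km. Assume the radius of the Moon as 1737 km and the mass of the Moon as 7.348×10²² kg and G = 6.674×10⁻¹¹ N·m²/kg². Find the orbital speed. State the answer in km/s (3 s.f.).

v ≈ 0.994 km/s

μ = GM = 6.674×10⁻¹¹ × 7.348×10²² = 4.904×10¹² m³/s².
r = 1737 + 3223 = 4960.0 km = 4.9600×10⁶ m.
For a circular orbit v = √(μ/r) = √(4.904×10¹² / 4.960×10⁶) = √(9.887×10⁵) = 994.3 m/s.
That is 0.9943 km/s.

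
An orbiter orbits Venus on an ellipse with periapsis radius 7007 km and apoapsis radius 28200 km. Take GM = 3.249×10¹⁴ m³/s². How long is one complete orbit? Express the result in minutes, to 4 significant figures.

Semi-major axis a = (r_p + r_a)/2 = (7007.0 + 28200)/2 = 17604 km = 1.760×10⁷ m.
By Kepler's third law T = 2π√(a³/μ) = 2π × 4.098×10³ = 2.575×10⁴ s.
= 429.1 minutes.

T ≈ 429.1 minutes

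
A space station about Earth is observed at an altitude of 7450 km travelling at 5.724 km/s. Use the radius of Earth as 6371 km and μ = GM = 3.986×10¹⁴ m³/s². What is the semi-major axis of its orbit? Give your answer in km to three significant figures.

r = 6371 + 7450 = 13821 km = 1.382×10⁷ m.
Vis-viva rearranged: 1/a = 2/r − v²/μ = 1.447×10⁻⁷ − 8.220×10⁻⁸ = 6.251×10⁻⁸ m⁻¹.
a = 1.600×10⁷ m = 15998 km.

a ≈ 16000 km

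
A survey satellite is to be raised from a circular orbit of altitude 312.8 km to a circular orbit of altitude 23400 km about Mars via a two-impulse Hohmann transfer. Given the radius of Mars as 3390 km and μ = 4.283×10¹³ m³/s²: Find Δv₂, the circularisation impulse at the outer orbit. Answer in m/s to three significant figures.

r₁ = 3390 + 312.8 = 3702.8 km = 3.7028×10⁶ m.
r₂ = 3390 + 23400 = 26790 km = 2.6790×10⁷ m.
Transfer ellipse a_t = (r₁ + r₂)/2 = 1.525×10⁷ m.
At r₁: circular v_c1 = √(μ/r₁) = 3401 m/s; transfer-periapsis v_p = √[μ(2/r₁ − 1/a_t)] = 4508 m/s.
At r₂: circular v_c2 = √(μ/r₂) = 1264 m/s; transfer-apoapsis v_a = √[μ(2/r₂ − 1/a_t)] = 623.1 m/s.
Δv₂ = v_c2 − v_a = 641.3 m/s.

Δv ≈ 641 m/s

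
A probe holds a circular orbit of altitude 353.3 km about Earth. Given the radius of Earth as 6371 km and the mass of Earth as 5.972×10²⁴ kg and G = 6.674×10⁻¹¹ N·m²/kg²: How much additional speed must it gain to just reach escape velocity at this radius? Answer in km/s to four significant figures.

Δv ≈ 3.189 km/s

μ = GM = 6.674×10⁻¹¹ × 5.972×10²⁴ = 3.986×10¹⁴ m³/s².
r = 6371 + 353.3 = 6724.3 km = 6.7243×10⁶ m.
Circular speed v_c = √(μ/r) = 7699 m/s.
Escape speed v_esc = √(2μ/r) = √2 × v_c = 10890 m/s.
Δv = v_esc − v_c = 3189 m/s = 3.189 km/s.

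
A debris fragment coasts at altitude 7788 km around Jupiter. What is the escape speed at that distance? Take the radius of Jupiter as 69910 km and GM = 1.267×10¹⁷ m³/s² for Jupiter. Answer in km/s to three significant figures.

v_esc ≈ 57.1 km/s

r = 69910 + 7788 = 77698 km = 7.7698×10⁷ m.
Escape speed v_esc = √(2μ/r) = √(2 × 1.267×10¹⁷ / 7.770×10⁷) = √(3.261×10⁹) = 57110 m/s.
= 57.11 km/s.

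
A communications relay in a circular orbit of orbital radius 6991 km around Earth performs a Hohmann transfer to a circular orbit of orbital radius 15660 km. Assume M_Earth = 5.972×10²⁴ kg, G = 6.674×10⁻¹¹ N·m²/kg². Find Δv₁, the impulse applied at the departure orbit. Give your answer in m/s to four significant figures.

μ = GM = 6.674×10⁻¹¹ × 5.972×10²⁴ = 3.986×10¹⁴ m³/s².
r₁ = 6991 km = 6.991×10⁶ m.
r₂ = 15660 km = 1.566×10⁷ m.
Transfer ellipse a_t = (r₁ + r₂)/2 = 1.133×10⁷ m.
At r₁: circular v_c1 = √(μ/r₁) = 7551 m/s; transfer-perigee v_p = √[μ(2/r₁ − 1/a_t)] = 8879 m/s.
Δv₁ = v_p − v_c1 = 1328 m/s.

Δv ≈ 1328 m/s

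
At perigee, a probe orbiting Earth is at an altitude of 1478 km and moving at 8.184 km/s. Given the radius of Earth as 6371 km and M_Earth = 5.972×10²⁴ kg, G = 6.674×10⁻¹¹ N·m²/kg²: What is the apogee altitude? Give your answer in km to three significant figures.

apogee altitude ≈ 8830 km

μ = GM = 6.674×10⁻¹¹ × 5.972×10²⁴ = 3.986×10¹⁴ m³/s².
r_p = 6371 + 1478 = 7849.0 km = 7.849×10⁶ m.
Specific energy ε = v²/2 − μ/r = -1.729×10⁷ J/kg, so a = −μ/(2ε) = 1.153×10⁷ m.
The apsides satisfy r_p + r_a = 2a, so the apogee radius is 2a − r_p = 1.520×10⁷ m = 15202 km.
Apogee altitude = 15202 − 6371 = 8830.9 km.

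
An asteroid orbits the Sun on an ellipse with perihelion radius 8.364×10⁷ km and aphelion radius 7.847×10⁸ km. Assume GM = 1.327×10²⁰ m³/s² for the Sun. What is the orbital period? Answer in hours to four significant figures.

T ≈ 43340 hours

Semi-major axis a = (r_p + r_a)/2 = (8.3640×10⁷ + 7.8470×10⁸)/2 = 4.3417×10⁸ km = 4.342×10¹¹ m.
By Kepler's third law T = 2π√(a³/μ) = 2π × 2.483×10⁷ = 1.560×10⁸ s.
= 43340 hours.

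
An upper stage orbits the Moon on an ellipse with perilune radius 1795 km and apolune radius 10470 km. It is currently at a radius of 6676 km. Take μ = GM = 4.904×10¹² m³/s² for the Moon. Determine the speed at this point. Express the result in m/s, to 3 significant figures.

v ≈ 818 m/s

Semi-major axis a = (r_p + r_a)/2 = 6132.5 km = 6.132×10⁶ m.
Vis-viva: v² = μ(2/r − 1/a) = 4.904×10¹² × (2.996×10⁻⁷ − 1.631×10⁻⁷) = 6.695×10⁵ m²/s².
v = 818.2 m/s.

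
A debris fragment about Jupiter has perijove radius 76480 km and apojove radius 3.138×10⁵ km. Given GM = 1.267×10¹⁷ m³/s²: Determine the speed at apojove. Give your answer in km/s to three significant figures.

Semi-major axis a = (r_p + r_a)/2 = 1.9514×10⁵ km = 1.951×10⁸ m.
Vis-viva: v² = μ(2/r − 1/a) = 1.267×10¹⁷ × (6.373×10⁻⁹ − 5.125×10⁻⁹) = 1.582×10⁸ m²/s².
v = 12580 m/s = 12.58 km/s.

v ≈ 12.6 km/s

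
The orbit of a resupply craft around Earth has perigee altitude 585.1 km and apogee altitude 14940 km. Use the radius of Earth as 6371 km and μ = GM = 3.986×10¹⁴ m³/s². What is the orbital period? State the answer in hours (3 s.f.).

T ≈ 4.64 hours

r_p = 6371 + 585.1 = 6956.1 km = 6.9561×10⁶ m.
r_a = 6371 + 14940 = 21311 km = 2.1311×10⁷ m.
Semi-major axis a = (r_p + r_a)/2 = (6956.1 + 21311)/2 = 14134 km = 1.413×10⁷ m.
By Kepler's third law T = 2π√(a³/μ) = 2π × 2.661×10³ = 1.672×10⁴ s.
= 4.645 hours.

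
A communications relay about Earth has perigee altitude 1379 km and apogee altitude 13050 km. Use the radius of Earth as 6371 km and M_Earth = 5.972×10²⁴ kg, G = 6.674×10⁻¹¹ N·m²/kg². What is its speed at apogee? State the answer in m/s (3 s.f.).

v ≈ 3420 m/s

μ = GM = 6.674×10⁻¹¹ × 5.972×10²⁴ = 3.986×10¹⁴ m³/s².
r_p = 6371 + 1379 = 7750.0 km = 7.7500×10⁶ m.
r_a = 6371 + 13050 = 19421 km = 1.9421×10⁷ m.
Semi-major axis a = (r_p + r_a)/2 = 13586 km = 1.359×10⁷ m.
Vis-viva: v² = μ(2/r − 1/a) = 3.986×10¹⁴ × (1.030×10⁻⁷ − 7.361×10⁻⁸) = 1.171×10⁷ m²/s².
v = 3422 m/s.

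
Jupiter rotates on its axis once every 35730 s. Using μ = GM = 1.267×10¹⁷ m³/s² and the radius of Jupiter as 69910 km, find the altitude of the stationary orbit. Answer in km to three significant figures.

A synchronous orbit has period T, so by Kepler's third law a = (μT²/4π²)^(1/3).
μT²/4π² = 1.267×10¹⁷ × (3.573×10⁴)² / 39.48 = 4.097×10²⁴ m³.
a = 1.600×10⁸ m = 1.6002×10⁵ km.
Altitude h = a − R = 1.6002×10⁵ − 69910 = 90105 km.

h_sync ≈ 90100 km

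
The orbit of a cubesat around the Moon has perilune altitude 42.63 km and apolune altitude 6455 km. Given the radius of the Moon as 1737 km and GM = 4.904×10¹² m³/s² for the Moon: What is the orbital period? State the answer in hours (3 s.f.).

r_p = 1737 + 42.63 = 1779.6 km = 1.7796×10⁶ m.
r_a = 1737 + 6455 = 8192.0 km = 8.1920×10⁶ m.
Semi-major axis a = (r_p + r_a)/2 = (1779.6 + 8192.0)/2 = 4985.8 km = 4.986×10⁶ m.
By Kepler's third law T = 2π√(a³/μ) = 2π × 5.027×10³ = 3.159×10⁴ s.
= 8.774 hours.

T ≈ 8.77 hours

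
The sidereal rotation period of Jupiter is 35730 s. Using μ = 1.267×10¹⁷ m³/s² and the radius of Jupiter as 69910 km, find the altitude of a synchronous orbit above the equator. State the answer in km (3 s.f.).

A synchronous orbit has period T, so by Kepler's third law a = (μT²/4π²)^(1/3).
μT²/4π² = 1.267×10¹⁷ × (3.573×10⁴)² / 39.48 = 4.097×10²⁴ m³.
a = 1.600×10⁸ m = 1.6002×10⁵ km.
Altitude h = a − R = 1.6002×10⁵ − 69910 = 90105 km.

h_sync ≈ 90100 km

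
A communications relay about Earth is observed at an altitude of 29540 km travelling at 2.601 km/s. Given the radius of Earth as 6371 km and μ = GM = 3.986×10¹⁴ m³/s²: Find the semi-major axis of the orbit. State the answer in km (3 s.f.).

r = 6371 + 29540 = 35911 km = 3.591×10⁷ m.
Vis-viva rearranged: 1/a = 2/r − v²/μ = 5.569×10⁻⁸ − 1.697×10⁻⁸ = 3.872×10⁻⁸ m⁻¹.
a = 2.583×10⁷ m = 25826 km.

a ≈ 25800 km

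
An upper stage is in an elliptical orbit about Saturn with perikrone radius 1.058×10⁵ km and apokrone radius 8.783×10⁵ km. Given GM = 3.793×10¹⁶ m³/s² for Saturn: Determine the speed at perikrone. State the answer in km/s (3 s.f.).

Semi-major axis a = (r_p + r_a)/2 = 4.9205×10⁵ km = 4.920×10⁸ m.
Vis-viva: v² = μ(2/r − 1/a) = 3.793×10¹⁶ × (1.890×10⁻⁸ − 2.032×10⁻⁹) = 6.399×10⁸ m²/s².
v = 25300 m/s = 25.30 km/s.

v ≈ 25.3 km/s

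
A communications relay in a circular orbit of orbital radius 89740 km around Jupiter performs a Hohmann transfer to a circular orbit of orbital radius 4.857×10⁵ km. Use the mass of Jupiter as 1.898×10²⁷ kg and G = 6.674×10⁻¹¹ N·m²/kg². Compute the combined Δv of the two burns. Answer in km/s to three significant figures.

Δv_total ≈ 18.4 km/s

μ = GM = 6.674×10⁻¹¹ × 1.898×10²⁷ = 1.267×10¹⁷ m³/s².
r₁ = 89740 km = 8.974×10⁷ m.
r₂ = 4.857×10⁵ km = 4.857×10⁸ m.
Transfer ellipse a_t = (r₁ + r₂)/2 = 2.877×10⁸ m.
At r₁: circular v_c1 = √(μ/r₁) = 37570 m/s; transfer-perijove v_p = √[μ(2/r₁ − 1/a_t)] = 48810 m/s.
Δv₁ = v_p − v_c1 = 11240 m/s.
At r₂: circular v_c2 = √(μ/r₂) = 16150 m/s; transfer-apojove v_a = √[μ(2/r₂ − 1/a_t)] = 9019 m/s.
Δv₂ = v_c2 − v_a = 7130 m/s.
Total Δv = Δv₁ + Δv₂ = 18370 m/s = 18.37 km/s.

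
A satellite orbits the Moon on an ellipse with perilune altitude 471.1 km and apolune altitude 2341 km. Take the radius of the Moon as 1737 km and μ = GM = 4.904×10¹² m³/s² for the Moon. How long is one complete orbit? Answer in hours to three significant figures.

T ≈ 4.39 hours

r_p = 1737 + 471.1 = 2208.1 km = 2.2081×10⁶ m.
r_a = 1737 + 2341 = 4078.0 km = 4.0780×10⁶ m.
Semi-major axis a = (r_p + r_a)/2 = (2208.1 + 4078.0)/2 = 3143.1 km = 3.143×10⁶ m.
By Kepler's third law T = 2π√(a³/μ) = 2π × 2.516×10³ = 1.581×10⁴ s.
= 4.392 hours.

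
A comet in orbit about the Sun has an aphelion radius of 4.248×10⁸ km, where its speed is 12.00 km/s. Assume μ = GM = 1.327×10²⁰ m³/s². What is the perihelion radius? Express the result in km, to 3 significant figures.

perihelion radius ≈ 1.27×10⁸ km

r_a = 4.248×10¹¹ m.
Specific energy ε = v²/2 − μ/r = -2.404×10⁸ J/kg, so a = −μ/(2ε) = 2.760×10¹¹ m.
The apsides satisfy r_p + r_a = 2a, so the perihelion radius is 2a − r_a = 1.272×10¹¹ m = 1.2724×10⁸ km.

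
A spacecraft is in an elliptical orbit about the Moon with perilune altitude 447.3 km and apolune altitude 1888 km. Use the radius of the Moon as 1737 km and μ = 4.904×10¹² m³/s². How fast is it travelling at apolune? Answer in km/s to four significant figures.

v ≈ 1.009 km/s

r_p = 1737 + 447.3 = 2184.3 km = 2.1843×10⁶ m.
r_a = 1737 + 1888 = 3625.0 km = 3.6250×10⁶ m.
Semi-major axis a = (r_p + r_a)/2 = 2904.7 km = 2.905×10⁶ m.
Vis-viva: v² = μ(2/r − 1/a) = 4.904×10¹² × (5.517×10⁻⁷ − 3.443×10⁻⁷) = 1.017×10⁶ m²/s².
v = 1009 m/s = 1.009 km/s.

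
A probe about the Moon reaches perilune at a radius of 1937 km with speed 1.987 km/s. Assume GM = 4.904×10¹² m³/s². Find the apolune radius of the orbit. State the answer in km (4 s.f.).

apolune radius ≈ 6857 km

r_p = 1.937×10⁶ m.
Specific energy ε = v²/2 − μ/r = -5.577×10⁵ J/kg, so a = −μ/(2ε) = 4.397×10⁶ m.
The apsides satisfy r_p + r_a = 2a, so the apolune radius is 2a − r_p = 6.857×10⁶ m = 6856.8 km.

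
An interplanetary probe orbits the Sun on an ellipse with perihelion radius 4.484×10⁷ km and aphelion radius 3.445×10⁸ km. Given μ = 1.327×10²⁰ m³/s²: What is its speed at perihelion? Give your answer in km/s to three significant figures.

v ≈ 72.4 km/s

Semi-major axis a = (r_p + r_a)/2 = 1.9467×10⁸ km = 1.947×10¹¹ m.
Vis-viva: v² = μ(2/r − 1/a) = 1.327×10²⁰ × (4.460×10⁻¹¹ − 5.137×10⁻¹²) = 5.237×10⁹ m²/s².
v = 72370 m/s = 72.37 km/s.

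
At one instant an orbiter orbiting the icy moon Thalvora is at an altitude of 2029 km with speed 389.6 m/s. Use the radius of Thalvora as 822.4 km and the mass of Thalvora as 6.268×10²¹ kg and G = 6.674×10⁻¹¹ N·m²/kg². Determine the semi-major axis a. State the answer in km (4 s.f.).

μ = GM = 6.674×10⁻¹¹ × 6.268×10²¹ = 4.183×10¹¹ m³/s².
r = 822.4 + 2029 = 2851.4 km = 2.851×10⁶ m.
Vis-viva rearranged: 1/a = 2/r − v²/μ = 7.014×10⁻⁷ − 3.628×10⁻⁷ = 3.386×10⁻⁷ m⁻¹.
a = 2.954×10⁶ m = 2953.7 km.

a ≈ 2954 km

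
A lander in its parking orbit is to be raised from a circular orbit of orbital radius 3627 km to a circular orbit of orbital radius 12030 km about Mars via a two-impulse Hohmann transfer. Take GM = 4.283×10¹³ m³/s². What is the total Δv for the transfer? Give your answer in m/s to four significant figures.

Δv_total ≈ 1426 m/s

r₁ = 3627 km = 3.627×10⁶ m.
r₂ = 12030 km = 1.203×10⁷ m.
Transfer ellipse a_t = (r₁ + r₂)/2 = 7.828×10⁶ m.
At r₁: circular v_c1 = √(μ/r₁) = 3436 m/s; transfer-periapsis v_p = √[μ(2/r₁ − 1/a_t)] = 4260 m/s.
Δv₁ = v_p − v_c1 = 823.5 m/s.
At r₂: circular v_c2 = √(μ/r₂) = 1887 m/s; transfer-apoapsis v_a = √[μ(2/r₂ − 1/a_t)] = 1284 m/s.
Δv₂ = v_c2 − v_a = 602.5 m/s.
Total Δv = Δv₁ + Δv₂ = 1426 m/s.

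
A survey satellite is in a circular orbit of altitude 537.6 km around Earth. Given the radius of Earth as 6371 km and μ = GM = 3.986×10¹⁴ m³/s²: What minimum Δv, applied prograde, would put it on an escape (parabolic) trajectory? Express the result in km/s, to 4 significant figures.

r = 6371 + 537.6 = 6908.6 km = 6.9086×10⁶ m.
Circular speed v_c = √(μ/r) = 7596 m/s.
Escape speed v_esc = √(2μ/r) = √2 × v_c = 10740 m/s.
Δv = v_esc − v_c = 3146 m/s = 3.146 km/s.

Δv ≈ 3.146 km/s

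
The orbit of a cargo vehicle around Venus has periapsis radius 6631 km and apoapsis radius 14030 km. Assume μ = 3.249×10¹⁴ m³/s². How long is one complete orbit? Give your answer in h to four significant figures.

T ≈ 3.215 h

Semi-major axis a = (r_p + r_a)/2 = (6631.0 + 14030)/2 = 10330 km = 1.033×10⁷ m.
By Kepler's third law T = 2π√(a³/μ) = 2π × 1.842×10³ = 1.157×10⁴ s.
= 3.215 h.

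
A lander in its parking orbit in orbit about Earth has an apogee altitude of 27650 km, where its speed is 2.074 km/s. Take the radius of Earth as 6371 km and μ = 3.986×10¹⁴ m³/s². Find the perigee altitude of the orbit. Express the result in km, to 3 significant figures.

r_a = 6371 + 27650 = 34021 km = 3.402×10⁷ m.
Specific energy ε = v²/2 − μ/r = -9.566×10⁶ J/kg, so a = −μ/(2ε) = 2.084×10⁷ m.
The apsides satisfy r_p + r_a = 2a, so the perigee radius is 2a − r_a = 7.649×10⁶ m = 7649.3 km.
Perigee altitude = 7649.3 − 6371 = 1278.3 km.

perigee altitude ≈ 1280 km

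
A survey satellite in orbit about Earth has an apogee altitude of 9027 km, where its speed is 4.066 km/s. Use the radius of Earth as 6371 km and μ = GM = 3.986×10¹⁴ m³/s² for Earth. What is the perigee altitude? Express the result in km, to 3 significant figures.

r_a = 6371 + 9027 = 15398 km = 1.540×10⁷ m.
Specific energy ε = v²/2 − μ/r = -1.762×10⁷ J/kg, so a = −μ/(2ε) = 1.131×10⁷ m.
The apsides satisfy r_p + r_a = 2a, so the perigee radius is 2a − r_a = 7.224×10⁶ m = 7223.6 km.
Perigee altitude = 7223.6 − 6371 = 852.63 km.

perigee altitude ≈ 853 km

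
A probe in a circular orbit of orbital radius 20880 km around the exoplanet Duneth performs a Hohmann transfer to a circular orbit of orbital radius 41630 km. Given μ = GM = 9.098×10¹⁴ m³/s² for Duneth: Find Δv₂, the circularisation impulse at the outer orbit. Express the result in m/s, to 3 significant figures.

Δv ≈ 854 m/s

r₁ = 20880 km = 2.088×10⁷ m.
r₂ = 41630 km = 4.163×10⁷ m.
Transfer ellipse a_t = (r₁ + r₂)/2 = 3.126×10⁷ m.
At r₁: circular v_c1 = √(μ/r₁) = 6601 m/s; transfer-periapsis v_p = √[μ(2/r₁ − 1/a_t)] = 7618 m/s.
At r₂: circular v_c2 = √(μ/r₂) = 4675 m/s; transfer-apoapsis v_a = √[μ(2/r₂ − 1/a_t)] = 3821 m/s.
Δv₂ = v_c2 − v_a = 853.9 m/s.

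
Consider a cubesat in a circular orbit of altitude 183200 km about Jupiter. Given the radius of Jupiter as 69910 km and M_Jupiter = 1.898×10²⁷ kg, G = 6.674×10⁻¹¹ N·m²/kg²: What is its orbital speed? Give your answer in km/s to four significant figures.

μ = GM = 6.674×10⁻¹¹ × 1.898×10²⁷ = 1.267×10¹⁷ m³/s².
r = 69910 + 183200 = 253110 km = 2.5311×10⁸ m.
For a circular orbit v = √(μ/r) = √(1.267×10¹⁷ / 2.531×10⁸) = √(5.005×10⁸) = 22370 m/s.
That is 22.37 km/s.

v ≈ 22.37 km/s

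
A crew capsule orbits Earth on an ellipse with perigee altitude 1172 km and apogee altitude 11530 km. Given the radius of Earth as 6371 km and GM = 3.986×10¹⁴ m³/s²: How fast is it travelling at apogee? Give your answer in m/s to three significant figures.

v ≈ 3630 m/s

r_p = 6371 + 1172 = 7543.0 km = 7.5430×10⁶ m.
r_a = 6371 + 11530 = 17901 km = 1.7901×10⁷ m.
Semi-major axis a = (r_p + r_a)/2 = 12722 km = 1.272×10⁷ m.
Vis-viva: v² = μ(2/r − 1/a) = 3.986×10¹⁴ × (1.117×10⁻⁷ − 7.860×10⁻⁸) = 1.320×10⁷ m²/s².
v = 3633 m/s.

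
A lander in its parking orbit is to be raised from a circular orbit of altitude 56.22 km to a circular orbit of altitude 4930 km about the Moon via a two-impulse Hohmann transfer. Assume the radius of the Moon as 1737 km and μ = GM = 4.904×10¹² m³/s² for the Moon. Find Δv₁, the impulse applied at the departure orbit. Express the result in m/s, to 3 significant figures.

r₁ = 1737 + 56.22 = 1793.2 km = 1.7932×10⁶ m.
r₂ = 1737 + 4930 = 6667.0 km = 6.6670×10⁶ m.
Transfer ellipse a_t = (r₁ + r₂)/2 = 4.230×10⁶ m.
At r₁: circular v_c1 = √(μ/r₁) = 1654 m/s; transfer-perilune v_p = √[μ(2/r₁ − 1/a_t)] = 2076 m/s.
Δv₁ = v_p − v_c1 = 422.4 m/s.

Δv ≈ 422 m/s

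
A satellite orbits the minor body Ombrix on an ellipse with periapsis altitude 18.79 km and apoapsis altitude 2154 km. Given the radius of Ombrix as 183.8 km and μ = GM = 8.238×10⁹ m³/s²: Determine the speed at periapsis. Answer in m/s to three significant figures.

v ≈ 274 m/s

r_p = 183.8 + 18.79 = 202.59 km = 2.0259×10⁵ m.
r_a = 183.8 + 2154 = 2337.8 km = 2.3378×10⁶ m.
Semi-major axis a = (r_p + r_a)/2 = 1270.2 km = 1.270×10⁶ m.
Vis-viva: v² = μ(2/r − 1/a) = 8.238×10⁹ × (9.872×10⁻⁶ − 7.873×10⁻⁷) = 7.484×10⁴ m²/s².
v = 273.6 m/s.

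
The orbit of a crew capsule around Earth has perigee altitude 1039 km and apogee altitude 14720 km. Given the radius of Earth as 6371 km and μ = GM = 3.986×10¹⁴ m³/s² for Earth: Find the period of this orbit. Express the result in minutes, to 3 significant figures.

r_p = 6371 + 1039 = 7410.0 km = 7.4100×10⁶ m.
r_a = 6371 + 14720 = 21091 km = 2.1091×10⁷ m.
Semi-major axis a = (r_p + r_a)/2 = (7410.0 + 21091)/2 = 14250 km = 1.425×10⁷ m.
By Kepler's third law T = 2π√(a³/μ) = 2π × 2.694×10³ = 1.693×10⁴ s.
= 282.2 minutes.

T ≈ 282 minutes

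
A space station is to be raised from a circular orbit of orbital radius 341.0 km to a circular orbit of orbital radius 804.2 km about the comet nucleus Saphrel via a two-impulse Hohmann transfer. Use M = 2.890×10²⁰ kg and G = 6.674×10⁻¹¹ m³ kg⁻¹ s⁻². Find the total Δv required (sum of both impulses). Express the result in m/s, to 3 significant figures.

μ = GM = 6.674×10⁻¹¹ × 2.890×10²⁰ = 1.929×10¹⁰ m³/s².
r₁ = 341.0 km = 3.410×10⁵ m.
r₂ = 804.2 km = 8.042×10⁵ m.
Transfer ellipse a_t = (r₁ + r₂)/2 = 5.726×10⁵ m.
At r₁: circular v_c1 = √(μ/r₁) = 237.8 m/s; transfer-periapsis v_p = √[μ(2/r₁ − 1/a_t)] = 281.9 m/s.
Δv₁ = v_p − v_c1 = 44.02 m/s.
At r₂: circular v_c2 = √(μ/r₂) = 154.9 m/s; transfer-apoapsis v_a = √[μ(2/r₂ − 1/a_t)] = 119.5 m/s.
Δv₂ = v_c2 − v_a = 35.36 m/s.
Total Δv = Δv₁ + Δv₂ = 79.38 m/s.

Δv_total ≈ 79.4 m/s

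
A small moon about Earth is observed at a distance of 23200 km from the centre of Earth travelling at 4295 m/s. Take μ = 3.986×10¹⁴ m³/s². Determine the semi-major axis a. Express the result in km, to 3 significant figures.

r = 2.320×10⁷ m.
Vis-viva rearranged: 1/a = 2/r − v²/μ = 8.621×10⁻⁸ − 4.628×10⁻⁸ = 3.993×10⁻⁸ m⁻¹.
a = 2.505×10⁷ m = 25045 km.

a ≈ 25000 km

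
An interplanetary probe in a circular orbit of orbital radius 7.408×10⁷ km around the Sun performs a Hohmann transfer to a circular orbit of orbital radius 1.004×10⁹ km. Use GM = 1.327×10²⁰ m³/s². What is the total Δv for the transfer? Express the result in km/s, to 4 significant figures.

r₁ = 7.408×10⁷ km = 7.408×10¹⁰ m.
r₂ = 1.004×10⁹ km = 1.004×10¹² m.
Transfer ellipse a_t = (r₁ + r₂)/2 = 5.390×10¹¹ m.
At r₁: circular v_c1 = √(μ/r₁) = 42320 m/s; transfer-perihelion v_p = √[μ(2/r₁ − 1/a_t)] = 57760 m/s.
Δv₁ = v_p − v_c1 = 15440 m/s.
At r₂: circular v_c2 = √(μ/r₂) = 11500 m/s; transfer-aphelion v_a = √[μ(2/r₂ − 1/a_t)] = 4262 m/s.
Δv₂ = v_c2 − v_a = 7235 m/s.
Total Δv = Δv₁ + Δv₂ = 22670 m/s = 22.67 km/s.

Δv_total ≈ 22.67 km/s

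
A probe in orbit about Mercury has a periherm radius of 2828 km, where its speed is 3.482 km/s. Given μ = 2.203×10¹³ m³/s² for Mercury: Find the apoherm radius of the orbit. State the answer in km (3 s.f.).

apoherm radius ≈ 9920 km

r_p = 2.828×10⁶ m.
Specific energy ε = v²/2 − μ/r = -1.728×10⁶ J/kg, so a = −μ/(2ε) = 6.375×10⁶ m.
The apsides satisfy r_p + r_a = 2a, so the apoherm radius is 2a − r_p = 9.922×10⁶ m = 9922.4 km.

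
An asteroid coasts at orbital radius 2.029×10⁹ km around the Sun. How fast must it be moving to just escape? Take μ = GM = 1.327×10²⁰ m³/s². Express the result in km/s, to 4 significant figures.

r = 2.029×10⁹ km = 2.029×10¹² m.
Escape speed v_esc = √(2μ/r) = √(2 × 1.327×10²⁰ / 2.029×10¹²) = √(1.308×10⁸) = 11440 m/s.
= 11.44 km/s.

v_esc ≈ 11.44 km/s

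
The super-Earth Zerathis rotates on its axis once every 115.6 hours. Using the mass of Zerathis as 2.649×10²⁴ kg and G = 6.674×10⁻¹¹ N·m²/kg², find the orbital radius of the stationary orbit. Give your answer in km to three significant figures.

μ = GM = 6.674×10⁻¹¹ × 2.649×10²⁴ = 1.768×10¹⁴ m³/s².
T = 115.6 hours = 4.162×10⁵ s.
A synchronous orbit has period T, so by Kepler's third law a = (μT²/4π²)^(1/3).
μT²/4π² = 1.768×10¹⁴ × (4.162×10⁵)² / 39.48 = 7.756×10²³ m³.
a = 9.188×10⁷ m = 91878 km.

r_sync ≈ 91900 km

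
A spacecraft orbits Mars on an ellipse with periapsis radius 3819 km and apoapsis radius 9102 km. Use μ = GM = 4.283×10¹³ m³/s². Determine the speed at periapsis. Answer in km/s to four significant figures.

v ≈ 3.975 km/s

Semi-major axis a = (r_p + r_a)/2 = 6460.5 km = 6.460×10⁶ m.
Vis-viva: v² = μ(2/r − 1/a) = 4.283×10¹³ × (5.237×10⁻⁷ − 1.548×10⁻⁷) = 1.580×10⁷ m²/s².
v = 3975 m/s = 3.975 km/s.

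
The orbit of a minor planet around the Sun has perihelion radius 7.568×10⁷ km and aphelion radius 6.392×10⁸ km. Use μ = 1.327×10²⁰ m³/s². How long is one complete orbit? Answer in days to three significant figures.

Semi-major axis a = (r_p + r_a)/2 = (7.5680×10⁷ + 6.3920×10⁸)/2 = 3.5744×10⁸ km = 3.574×10¹¹ m.
By Kepler's third law T = 2π√(a³/μ) = 2π × 1.855×10⁷ = 1.166×10⁸ s.
= 1349 days.

T ≈ 1350 days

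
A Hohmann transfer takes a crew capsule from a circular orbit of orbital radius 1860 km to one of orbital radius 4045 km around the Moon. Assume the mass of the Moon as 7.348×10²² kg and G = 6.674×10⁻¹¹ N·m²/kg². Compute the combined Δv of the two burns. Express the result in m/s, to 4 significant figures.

μ = GM = 6.674×10⁻¹¹ × 7.348×10²² = 4.904×10¹² m³/s².
r₁ = 1860 km = 1.860×10⁶ m.
r₂ = 4045 km = 4.045×10⁶ m.
Transfer ellipse a_t = (r₁ + r₂)/2 = 2.952×10⁶ m.
At r₁: circular v_c1 = √(μ/r₁) = 1624 m/s; transfer-perilune v_p = √[μ(2/r₁ − 1/a_t)] = 1901 m/s.
Δv₁ = v_p − v_c1 = 276.8 m/s.
At r₂: circular v_c2 = √(μ/r₂) = 1101 m/s; transfer-apolune v_a = √[μ(2/r₂ − 1/a_t)] = 873.9 m/s.
Δv₂ = v_c2 − v_a = 227.1 m/s.
Total Δv = Δv₁ + Δv₂ = 504.0 m/s.

Δv_total ≈ 504.0 m/s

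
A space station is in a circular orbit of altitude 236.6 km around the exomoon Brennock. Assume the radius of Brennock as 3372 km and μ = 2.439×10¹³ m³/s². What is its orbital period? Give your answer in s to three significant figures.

r = 3372 + 236.6 = 3608.6 km = 3.6086×10⁶ m.
Kepler's third law: T = 2π√(r³/μ) = 2π√((3.609×10⁶)³ / 2.439×10¹³).
r³/μ = 1.927×10⁶ s², so T = 2π × 1.388×10³ = 8.721×10³ s.

T ≈ 8720 s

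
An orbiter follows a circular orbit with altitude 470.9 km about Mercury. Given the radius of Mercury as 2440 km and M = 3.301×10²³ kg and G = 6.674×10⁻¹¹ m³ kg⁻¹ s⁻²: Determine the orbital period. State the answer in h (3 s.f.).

μ = GM = 6.674×10⁻¹¹ × 3.301×10²³ = 2.203×10¹³ m³/s².
r = 2440 + 470.9 = 2910.9 km = 2.9109×10⁶ m.
Kepler's third law: T = 2π√(r³/μ) = 2π√((2.911×10⁶)³ / 2.203×10¹³).
r³/μ = 1.120×10⁶ s², so T = 2π × 1.058×10³ = 6.648×10³ s.
Converting: 6.648×10³ s ÷ 3600 = 1.847 h.

T ≈ 1.85 h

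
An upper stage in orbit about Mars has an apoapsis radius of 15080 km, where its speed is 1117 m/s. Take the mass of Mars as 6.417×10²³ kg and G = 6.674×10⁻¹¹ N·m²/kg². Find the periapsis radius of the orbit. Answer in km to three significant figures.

periapsis radius ≈ 4250 km

μ = GM = 6.674×10⁻¹¹ × 6.417×10²³ = 4.283×10¹³ m³/s².
r_a = 1.508×10⁷ m.
Specific energy ε = v²/2 − μ/r = -2.216×10⁶ J/kg, so a = −μ/(2ε) = 9.663×10⁶ m.
The apsides satisfy r_p + r_a = 2a, so the periapsis radius is 2a − r_a = 4.245×10⁶ m = 4245.0 km.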